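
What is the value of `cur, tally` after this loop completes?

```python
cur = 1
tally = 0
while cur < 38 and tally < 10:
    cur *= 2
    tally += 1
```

Double until >= 38 or 10 iterations
`cur, tally` takes the values: (1, 0) → (2, 0) → (2, 1) → (4, 1) → (4, 2) → (8, 2) → (8, 3) → (16, 3) → (16, 4) → (32, 4) → (32, 5) → (64, 5) → (64, 6)

Answer: 64, 6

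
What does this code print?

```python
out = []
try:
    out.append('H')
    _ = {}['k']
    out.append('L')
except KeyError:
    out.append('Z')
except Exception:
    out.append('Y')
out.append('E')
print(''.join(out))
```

Execution trace: 'H' (try body) → 'Z' (except KeyError) → 'E' (after the try/except). Output: HZE

Answer: HZE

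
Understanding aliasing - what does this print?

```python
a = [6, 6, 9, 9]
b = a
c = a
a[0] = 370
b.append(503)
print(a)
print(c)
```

Key concept: multiple aliases.
Step by step:
`a = [6, 6, 9, 9]` → a = [6, 6, 9, 9]
`b = a` → b = [6, 6, 9, 9] (same object as a)
`c = a` → c = [6, 6, 9, 9] (same object as a, b)
`a[0] = 370` → a = [370, 6, 9, 9] (same object as b, c); b = [370, 6, 9, 9] (same object as a, c); c = [370, 6, 9, 9] (same object as a, b)
`b.append(503)` → a = [370, 6, 9, 9, 503] (same object as b, c); b = [370, 6, 9, 9, 503] (same object as a, c); c = [370, 6, 9, 9, 503] (same object as a, b)
`print(a)` → prints [370, 6, 9, 9, 503]
`print(c)` → prints [370, 6, 9, 9, 503]

Answer:
[370, 6, 9, 9, 503]
[370, 6, 9, 9, 503]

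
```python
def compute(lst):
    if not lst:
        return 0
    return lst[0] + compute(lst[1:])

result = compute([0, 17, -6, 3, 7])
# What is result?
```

0 + 17 + (-6) + 3 + 7 + 0 = 21

Answer: 21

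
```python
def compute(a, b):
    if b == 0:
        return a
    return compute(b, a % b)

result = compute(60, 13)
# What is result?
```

compute(60, 13) -> compute(13, 8) -> compute(8, 5) -> compute(5, 3) -> compute(3, 2) -> compute(2, 1) -> compute(1, 0) -> 1

Answer: 1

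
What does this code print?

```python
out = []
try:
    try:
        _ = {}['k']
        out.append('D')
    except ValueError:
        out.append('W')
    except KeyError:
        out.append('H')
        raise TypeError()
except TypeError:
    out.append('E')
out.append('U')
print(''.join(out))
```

Execution trace: 'H' (inner except KeyError) → 'E' (outer except TypeError) → 'U' (after the try/except). Output: HEU

Answer: HEU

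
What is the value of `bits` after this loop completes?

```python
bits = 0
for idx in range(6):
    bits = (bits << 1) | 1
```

Build 6 consecutive 1-bits: 0b111111
`bits` takes the values: 0 → 1 → 3 → 7 → 15 → 31 → 63

Answer: 63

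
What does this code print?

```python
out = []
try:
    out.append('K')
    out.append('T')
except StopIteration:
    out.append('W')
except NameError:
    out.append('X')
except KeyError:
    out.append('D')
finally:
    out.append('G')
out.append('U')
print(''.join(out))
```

Execution trace: 'K' (try body) → 'T' (try body, no exception) → 'G' (finally) → 'U' (after the try/except). Output: KTGU

Answer: KTGU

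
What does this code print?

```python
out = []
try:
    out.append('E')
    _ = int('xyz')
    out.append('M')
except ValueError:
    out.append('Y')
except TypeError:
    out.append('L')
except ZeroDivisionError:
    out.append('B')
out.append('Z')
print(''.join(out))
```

Execution trace: 'E' (try body) → 'Y' (except ValueError) → 'Z' (after the try/except). Output: EYZ

Answer: EYZ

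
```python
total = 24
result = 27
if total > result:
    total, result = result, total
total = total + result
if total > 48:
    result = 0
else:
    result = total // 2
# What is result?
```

Trace:
`total = 24` → total = 24
`result = 27` → result = 27
`if total > result: ...` → total > result is False → no variable changes
`total = total + result` → total = 51
`if total > 48: ...` → total > 48 is True → result = 0
So result = 0

Answer: 0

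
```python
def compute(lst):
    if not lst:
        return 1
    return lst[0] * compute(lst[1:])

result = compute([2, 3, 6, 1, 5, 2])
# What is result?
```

Product over [2, 3, 6, 1, 5, 2] = 2 * 3 * 6 * 1 * 5 * 2 = 360

Answer: 360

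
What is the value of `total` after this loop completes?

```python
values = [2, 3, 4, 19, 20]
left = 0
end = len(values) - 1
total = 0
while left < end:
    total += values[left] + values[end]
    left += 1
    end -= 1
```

Sum of pairs from ends
`total` takes the values: 0 → 22 → 44

Answer: 44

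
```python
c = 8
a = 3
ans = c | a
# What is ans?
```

Trace:
`c = 8` → c = 8
`a = 3` → a = 3
`ans = c | a` → ans = 11
So ans = 11

Answer: 11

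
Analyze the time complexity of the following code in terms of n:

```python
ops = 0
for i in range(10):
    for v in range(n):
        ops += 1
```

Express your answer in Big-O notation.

Each loop level contributes: 1 × n. Multiplying the contributions gives O(n).

Answer: O(n)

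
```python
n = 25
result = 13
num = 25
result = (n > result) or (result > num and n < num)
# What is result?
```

Trace:
`n = 25` → n = 25
`result = 13` → result = 13
`num = 25` → num = 25
`result = (n > result) or (result > num and n < num)` → result = True
So result = True

Answer: True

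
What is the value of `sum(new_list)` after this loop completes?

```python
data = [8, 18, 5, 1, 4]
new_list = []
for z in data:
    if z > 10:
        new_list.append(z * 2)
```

Sum of doubled values > 10
`new_list` takes the values: [] → [36]
So `sum(new_list)` = 36

Answer: 36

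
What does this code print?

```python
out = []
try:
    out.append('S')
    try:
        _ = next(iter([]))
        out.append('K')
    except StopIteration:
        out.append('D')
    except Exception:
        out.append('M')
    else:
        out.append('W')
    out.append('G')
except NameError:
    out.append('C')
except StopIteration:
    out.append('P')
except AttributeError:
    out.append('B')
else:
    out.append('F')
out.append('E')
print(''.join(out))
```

Execution trace: 'S' (try body) → 'D' (inner except StopIteration) → 'G' (try body, no exception) → 'F' (else) → 'E' (after the try/except). Output: SDGFE

Answer: SDGFE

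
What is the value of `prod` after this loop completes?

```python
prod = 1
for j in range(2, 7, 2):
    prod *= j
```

Product of even numbers 2 to 6
`prod` takes the values: 1 → 2 → 8 → 48

Answer: 48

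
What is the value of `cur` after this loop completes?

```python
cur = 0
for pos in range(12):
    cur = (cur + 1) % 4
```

Increment mod 4, 12 times = 0
`cur` takes the values: 0 → 1 → 2 → 3 → 0 → 1 → 2 → 3 → 0 → 1 → 2 → 3 → 0

Answer: 0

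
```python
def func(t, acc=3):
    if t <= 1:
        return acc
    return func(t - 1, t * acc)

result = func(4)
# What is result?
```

Accumulator trace (n, acc): (4, 3) -> (3, 12) -> (2, 36) -> (1, 72) -> return 72

Answer: 72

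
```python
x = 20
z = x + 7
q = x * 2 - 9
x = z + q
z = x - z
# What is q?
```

Trace:
`x = 20` → x = 20
`z = x + 7` → z = 27
`q = x * 2 - 9` → q = 31
`x = z + q` → x = 58
`z = x - z` → z = 31
So q = 31

Answer: 31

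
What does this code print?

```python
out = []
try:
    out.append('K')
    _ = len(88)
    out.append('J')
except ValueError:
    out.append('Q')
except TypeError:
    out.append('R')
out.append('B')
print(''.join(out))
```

Execution trace: 'K' (try body) → 'R' (except TypeError) → 'B' (after the try/except). Output: KRB

Answer: KRB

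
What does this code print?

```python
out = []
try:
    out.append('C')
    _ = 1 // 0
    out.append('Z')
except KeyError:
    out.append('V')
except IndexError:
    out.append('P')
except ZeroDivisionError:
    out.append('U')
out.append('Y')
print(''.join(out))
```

Execution trace: 'C' (try body) → 'U' (except ZeroDivisionError) → 'Y' (after the try/except). Output: CUY

Answer: CUY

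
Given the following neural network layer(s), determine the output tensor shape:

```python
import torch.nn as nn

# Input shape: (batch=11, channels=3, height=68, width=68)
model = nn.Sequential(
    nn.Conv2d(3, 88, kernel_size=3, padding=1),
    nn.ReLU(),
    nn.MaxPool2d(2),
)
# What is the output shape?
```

Input: (11, 3, 68, 68) -> after Conv2d: (11, 88, 68, 68) -> after ReLU: (11, 88, 68, 68) -> Output: (11, 88, 34, 34)

Answer: (11, 88, 34, 34)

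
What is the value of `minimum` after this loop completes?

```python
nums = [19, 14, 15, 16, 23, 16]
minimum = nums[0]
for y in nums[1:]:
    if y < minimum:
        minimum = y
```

Minimum of [19, 14, 15, 16, 23, 16]
`minimum` takes the values: 19 → 14

Answer: 14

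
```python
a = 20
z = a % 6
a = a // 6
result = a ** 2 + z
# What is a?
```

Trace:
`a = 20` → a = 20
`z = a % 6` → z = 2
`a = a // 6` → a = 3
`result = a ** 2 + z` → result = 11
So a = 3

Answer: 3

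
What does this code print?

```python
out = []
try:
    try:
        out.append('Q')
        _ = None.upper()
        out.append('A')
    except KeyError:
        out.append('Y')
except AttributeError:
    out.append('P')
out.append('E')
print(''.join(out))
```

Execution trace: 'Q' (try body) → 'P' (outer except AttributeError) → 'E' (after the try/except). Output: QPE

Answer: QPE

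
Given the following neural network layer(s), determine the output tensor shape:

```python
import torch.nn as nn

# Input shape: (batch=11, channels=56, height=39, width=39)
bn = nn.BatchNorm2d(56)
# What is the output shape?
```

Input: (11, 56, 39, 39) -> Output: (11, 56, 39, 39)

Answer: (11, 56, 39, 39)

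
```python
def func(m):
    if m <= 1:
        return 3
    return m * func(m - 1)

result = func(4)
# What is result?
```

func(4) = 4 * 3 * 2 * 3 = 72

Answer: 72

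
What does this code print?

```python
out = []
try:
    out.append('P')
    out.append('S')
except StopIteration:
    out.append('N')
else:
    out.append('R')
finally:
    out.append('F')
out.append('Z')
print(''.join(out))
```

Execution trace: 'P' (try body) → 'S' (try body, no exception) → 'R' (else) → 'F' (finally) → 'Z' (after the try/except). Output: PSRFZ

Answer: PSRFZ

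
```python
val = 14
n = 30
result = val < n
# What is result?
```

Trace:
`val = 14` → val = 14
`n = 30` → n = 30
`result = val < n` → result = True
So result = True

Answer: True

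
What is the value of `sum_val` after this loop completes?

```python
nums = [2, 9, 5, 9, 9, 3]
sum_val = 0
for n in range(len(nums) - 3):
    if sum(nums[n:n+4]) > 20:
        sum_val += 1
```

Count windows with sum > 20
`sum_val` takes the values: 0 → 1 → 2 → 3

Answer: 3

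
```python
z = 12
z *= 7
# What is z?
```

Trace:
`z = 12` → z = 12
`z *= 7` → z = 84
So z = 84

Answer: 84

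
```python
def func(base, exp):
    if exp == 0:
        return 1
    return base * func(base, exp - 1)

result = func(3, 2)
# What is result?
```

func(3, 2) = 3 * 3 = 9

Answer: 9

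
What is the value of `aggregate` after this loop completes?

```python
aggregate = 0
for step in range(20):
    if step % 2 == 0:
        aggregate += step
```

Sum of even numbers 0 to 19
`aggregate` takes the values: 0 → 2 → 6 → 12 → 20 → 30 → 42 → 56 → 72 → 90

Answer: 90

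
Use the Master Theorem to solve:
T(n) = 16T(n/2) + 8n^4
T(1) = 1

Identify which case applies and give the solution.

a=16, b=2, f(n)=8n^4. log_2(16) = 4. Since c=4 = 4, Case 2 applies: T(n) = Θ(n^log_b(a) · log n) = O(n^4 log n).

Answer: O(n^4 log n) - Case 2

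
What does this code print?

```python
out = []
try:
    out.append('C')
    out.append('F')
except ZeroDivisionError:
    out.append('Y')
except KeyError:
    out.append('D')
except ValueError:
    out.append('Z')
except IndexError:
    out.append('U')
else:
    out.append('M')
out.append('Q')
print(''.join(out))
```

Execution trace: 'C' (try body) → 'F' (try body, no exception) → 'M' (else) → 'Q' (after the try/except). Output: CFMQ

Answer: CFMQ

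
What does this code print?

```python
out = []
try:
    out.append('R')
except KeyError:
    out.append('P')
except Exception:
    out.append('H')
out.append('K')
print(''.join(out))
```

Execution trace: 'R' (try body, no exception) → 'K' (after the try/except). Output: RK

Answer: RK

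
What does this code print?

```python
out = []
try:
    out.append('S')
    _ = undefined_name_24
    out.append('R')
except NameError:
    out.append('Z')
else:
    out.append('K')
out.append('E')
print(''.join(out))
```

Execution trace: 'S' (try body) → 'Z' (except NameError) → 'E' (after the try/except). Output: SZE

Answer: SZE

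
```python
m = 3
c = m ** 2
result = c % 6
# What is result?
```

Trace:
`m = 3` → m = 3
`c = m ** 2` → c = 9
`result = c % 6` → result = 3
So result = 3

Answer: 3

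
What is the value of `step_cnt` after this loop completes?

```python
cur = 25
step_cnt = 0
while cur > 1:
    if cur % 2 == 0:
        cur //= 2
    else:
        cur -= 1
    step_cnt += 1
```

Steps to reduce 25 to 1
`step_cnt` takes the values: 0 → 1 → 2 → 3 → 4 → 5 → 6

Answer: 6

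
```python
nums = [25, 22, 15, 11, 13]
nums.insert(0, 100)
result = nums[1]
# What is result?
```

Trace:
`nums = [25, 22, 15, 11, 13]` → nums = [25, 22, 15, 11, 13]
`nums.insert(0, 100)` → nums = [100, 25, 22, 15, 11, 13]
`result = nums[1]` → result = 25
So result = 25

Answer: 25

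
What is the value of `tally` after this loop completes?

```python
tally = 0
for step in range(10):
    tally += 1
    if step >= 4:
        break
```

Loop breaks when step reaches 4, tally is 5
`tally` takes the values: 0 → 1 → 2 → 3 → 4 → 5

Answer: 5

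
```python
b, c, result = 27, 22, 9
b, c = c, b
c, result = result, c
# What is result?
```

Trace:
`b, c, result = 27, 22, 9` → b = 27; c = 22; result = 9
`b, c = c, b` → b = 22; c = 27
`c, result = result, c` → c = 9; result = 27
So result = 27

Answer: 27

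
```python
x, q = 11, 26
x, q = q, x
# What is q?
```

Trace:
`x, q = 11, 26` → x = 11; q = 26
`x, q = q, x` → x = 26; q = 11
So q = 11

Answer: 11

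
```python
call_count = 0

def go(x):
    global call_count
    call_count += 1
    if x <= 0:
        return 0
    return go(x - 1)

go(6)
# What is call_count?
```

Linear recursion stepping by 1: 7 calls from x=6 down to ≤0.

Answer: 7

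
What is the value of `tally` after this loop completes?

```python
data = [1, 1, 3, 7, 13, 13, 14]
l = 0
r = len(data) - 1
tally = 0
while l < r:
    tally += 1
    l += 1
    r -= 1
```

Iterations until pointers meet (list length 7)
`tally` takes the values: 0 → 1 → 2 → 3

Answer: 3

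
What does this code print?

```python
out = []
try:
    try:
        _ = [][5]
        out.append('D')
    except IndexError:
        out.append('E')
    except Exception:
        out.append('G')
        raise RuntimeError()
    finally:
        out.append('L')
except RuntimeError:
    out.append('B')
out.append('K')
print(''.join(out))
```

Execution trace: 'E' (except IndexError) → 'L' (finally) → 'K' (after the try/except). Output: ELK

Answer: ELK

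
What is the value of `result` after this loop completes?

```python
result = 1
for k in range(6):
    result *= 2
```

2^6 = 64
`result` takes the values: 1 → 2 → 4 → 8 → 16 → 32 → 64

Answer: 64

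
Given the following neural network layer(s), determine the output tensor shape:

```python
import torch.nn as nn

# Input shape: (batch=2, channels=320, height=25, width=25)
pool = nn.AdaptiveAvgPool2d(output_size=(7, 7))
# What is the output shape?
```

Input: (2, 320, 25, 25) -> Output: (2, 320, 7, 7)

Answer: (2, 320, 7, 7)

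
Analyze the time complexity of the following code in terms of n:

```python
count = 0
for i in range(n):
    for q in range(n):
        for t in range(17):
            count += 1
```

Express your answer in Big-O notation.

Each loop level contributes: n × n × 1. Multiplying the contributions gives O(n^2).

Answer: O(n^2)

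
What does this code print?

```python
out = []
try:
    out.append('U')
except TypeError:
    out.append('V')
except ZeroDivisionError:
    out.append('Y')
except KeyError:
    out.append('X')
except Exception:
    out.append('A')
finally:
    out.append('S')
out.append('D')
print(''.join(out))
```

Execution trace: 'U' (try body, no exception) → 'S' (finally) → 'D' (after the try/except). Output: USD

Answer: USD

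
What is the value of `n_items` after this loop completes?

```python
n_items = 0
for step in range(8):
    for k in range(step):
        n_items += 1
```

Triangle number: 0+1+2+...+7
`n_items` takes the values: 0 → 1 → 2 → 3 → 4 → 5 → 6 → 7 → 8 → 9 → 10 → 11 → 12 → 13 → 14 → 15 → 16 → 17 → 18 → 19 → 20 → 21 → 22 → 23 → 24 → 25 → 26 → 27 → 28

Answer: 28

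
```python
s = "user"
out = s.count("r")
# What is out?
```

Trace:
`s = "user"` → s = 'user'
`out = s.count("r")` → out = 1
So out = 1

Answer: 1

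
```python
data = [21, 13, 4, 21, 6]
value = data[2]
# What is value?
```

Trace:
`data = [21, 13, 4, 21, 6]` → data = [21, 13, 4, 21, 6]
`value = data[2]` → value = 4
So value = 4

Answer: 4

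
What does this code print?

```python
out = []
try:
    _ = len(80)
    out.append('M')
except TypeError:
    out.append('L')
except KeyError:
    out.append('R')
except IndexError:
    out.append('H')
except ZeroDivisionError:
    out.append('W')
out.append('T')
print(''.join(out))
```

Execution trace: 'L' (except TypeError) → 'T' (after the try/except). Output: LT

Answer: LT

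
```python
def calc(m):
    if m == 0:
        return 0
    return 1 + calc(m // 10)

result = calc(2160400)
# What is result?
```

Count of digits of 2160400: 7

Answer: 7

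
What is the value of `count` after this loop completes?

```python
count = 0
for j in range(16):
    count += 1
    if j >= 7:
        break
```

Loop breaks when j reaches 7, count is 8
`count` takes the values: 0 → 1 → 2 → 3 → 4 → 5 → 6 → 7 → 8

Answer: 8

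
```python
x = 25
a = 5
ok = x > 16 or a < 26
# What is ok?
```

Trace:
`x = 25` → x = 25
`a = 5` → a = 5
`ok = x > 16 or a < 26` → ok = True
So ok = True

Answer: True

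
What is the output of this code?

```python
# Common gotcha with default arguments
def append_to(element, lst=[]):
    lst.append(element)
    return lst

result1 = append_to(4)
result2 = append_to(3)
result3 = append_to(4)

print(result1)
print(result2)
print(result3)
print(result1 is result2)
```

Key concept: mutable default argument gotcha.
Step by step:
`result1 = append_to(4)` → result1 = [4]
`result2 = append_to(3)` → result1 = [4, 3] (same object as result2); result2 = [4, 3] (same object as result1)
`result3 = append_to(4)` → result1 = [4, 3, 4] (same object as result2, result3); result2 = [4, 3, 4] (same object as result1, result3); result3 = [4, 3, 4] (same object as result1, result2)
`print(result1)` → prints [4, 3, 4]
`print(result2)` → prints [4, 3, 4]
`print(result3)` → prints [4, 3, 4]
`print(result1 is result2)` → prints True

Answer:
[4, 3, 4]
[4, 3, 4]
[4, 3, 4]
True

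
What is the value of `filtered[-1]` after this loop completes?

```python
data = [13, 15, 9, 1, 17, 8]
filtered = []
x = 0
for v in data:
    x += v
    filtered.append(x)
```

Cumulative sum ends at 63
`filtered` takes the values: [] → [13] → [13, 28] → [13, 28, 37] → [13, 28, 37, 38] → [13, 28, 37, 38, 55] → [13, 28, 37, 38, 55, 63]
So `filtered[-1]` = 63

Answer: 63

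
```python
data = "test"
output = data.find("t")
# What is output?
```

Trace:
`data = "test"` → data = 'test'
`output = data.find("t")` → output = 0
So output = 0

Answer: 0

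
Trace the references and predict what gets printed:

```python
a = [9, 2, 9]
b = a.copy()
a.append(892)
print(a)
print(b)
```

Key concept: list.copy() creates independent copy.
Step by step:
`a = [9, 2, 9]` → a = [9, 2, 9]
`b = a.copy()` → b = [9, 2, 9]
`a.append(892)` → a = [9, 2, 9, 892]
`print(a)` → prints [9, 2, 9, 892]
`print(b)` → prints [9, 2, 9]

Answer:
[9, 2, 9, 892]
[9, 2, 9]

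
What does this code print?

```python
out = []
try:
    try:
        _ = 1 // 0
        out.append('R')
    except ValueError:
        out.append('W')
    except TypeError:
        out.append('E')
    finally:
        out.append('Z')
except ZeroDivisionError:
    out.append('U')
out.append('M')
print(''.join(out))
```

Execution trace: 'Z' (finally) → 'U' (outer except ZeroDivisionError) → 'M' (after the try/except). Output: ZUM

Answer: ZUM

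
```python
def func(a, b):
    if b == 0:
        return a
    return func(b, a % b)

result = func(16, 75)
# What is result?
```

func(16, 75) -> func(75, 16) -> func(16, 11) -> func(11, 5) -> func(5, 1) -> func(1, 0) -> 1

Answer: 1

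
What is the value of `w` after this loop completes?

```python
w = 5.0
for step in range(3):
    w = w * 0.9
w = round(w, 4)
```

Exponential decay: 5.0 * 0.9^3
`w` takes the values: 5.0 → 4.5 → 4.05 → 3.645

Answer: 3.645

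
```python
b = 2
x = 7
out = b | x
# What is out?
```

Trace:
`b = 2` → b = 2
`x = 7` → x = 7
`out = b | x` → out = 7
So out = 7

Answer: 7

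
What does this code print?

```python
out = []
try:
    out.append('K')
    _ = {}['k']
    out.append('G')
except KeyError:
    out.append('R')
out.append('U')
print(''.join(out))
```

Execution trace: 'K' (try body) → 'R' (except KeyError) → 'U' (after the try/except). Output: KRU

Answer: KRU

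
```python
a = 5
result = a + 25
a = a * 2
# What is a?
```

Trace:
`a = 5` → a = 5
`result = a + 25` → result = 30
`a = a * 2` → a = 10
So a = 10

Answer: 10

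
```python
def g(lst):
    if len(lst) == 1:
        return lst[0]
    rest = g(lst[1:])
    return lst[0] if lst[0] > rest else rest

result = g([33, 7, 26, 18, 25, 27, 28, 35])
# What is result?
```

Recursive max over [33, 7, 26, 18, 25, 27, 28, 35] = 35

Answer: 35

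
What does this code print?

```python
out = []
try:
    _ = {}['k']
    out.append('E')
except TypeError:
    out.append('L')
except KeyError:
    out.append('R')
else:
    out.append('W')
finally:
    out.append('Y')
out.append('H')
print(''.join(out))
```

Execution trace: 'R' (except KeyError) → 'Y' (finally) → 'H' (after the try/except). Output: RYH

Answer: RYH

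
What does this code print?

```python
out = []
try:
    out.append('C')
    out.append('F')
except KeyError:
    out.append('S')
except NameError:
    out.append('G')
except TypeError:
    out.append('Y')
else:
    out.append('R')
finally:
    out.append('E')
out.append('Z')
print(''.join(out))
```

Execution trace: 'C' (try body) → 'F' (try body, no exception) → 'R' (else) → 'E' (finally) → 'Z' (after the try/except). Output: CFREZ

Answer: CFREZ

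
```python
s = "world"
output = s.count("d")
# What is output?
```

Trace:
`s = "world"` → s = 'world'
`output = s.count("d")` → output = 1
So output = 1

Answer: 1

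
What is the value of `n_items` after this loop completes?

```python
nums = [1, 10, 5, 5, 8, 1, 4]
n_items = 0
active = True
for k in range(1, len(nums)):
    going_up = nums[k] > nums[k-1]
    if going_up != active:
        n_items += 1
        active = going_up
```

Count direction changes in [1, 10, 5, 5, 8, 1, 4]
`n_items` takes the values: 0 → 1 → 2 → 3 → 4

Answer: 4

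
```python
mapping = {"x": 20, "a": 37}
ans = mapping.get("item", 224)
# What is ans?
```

Trace:
`mapping = {"x": 20, "a": 37}` → mapping = {'x': 20, 'a': 37}
`ans = mapping.get("item", 224)` → ans = 224
So ans = 224

Answer: 224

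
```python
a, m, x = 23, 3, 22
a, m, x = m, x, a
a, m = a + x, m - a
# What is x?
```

Trace:
`a, m, x = 23, 3, 22` → a = 23; m = 3; x = 22
`a, m, x = m, x, a` → a = 3; m = 22; x = 23
`a, m = a + x, m - a` → a = 26; m = 19
So x = 23

Answer: 23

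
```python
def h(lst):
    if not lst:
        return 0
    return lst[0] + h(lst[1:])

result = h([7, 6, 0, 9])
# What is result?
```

7 + 6 + 0 + 9 + 0 = 22

Answer: 22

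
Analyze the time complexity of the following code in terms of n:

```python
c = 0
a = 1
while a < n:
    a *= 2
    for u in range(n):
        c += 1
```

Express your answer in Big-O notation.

Each loop level contributes: log n × n. Multiplying the contributions gives O(n log n).

Answer: O(n log n)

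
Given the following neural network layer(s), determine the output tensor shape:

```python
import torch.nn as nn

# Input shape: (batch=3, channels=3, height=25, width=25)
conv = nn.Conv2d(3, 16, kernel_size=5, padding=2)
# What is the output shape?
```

Input: (3, 3, 25, 25) -> Output: (3, 16, 25, 25)

Answer: (3, 16, 25, 25)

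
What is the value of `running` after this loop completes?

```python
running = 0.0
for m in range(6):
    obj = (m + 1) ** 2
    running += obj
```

Sum of squared losses 1² + 2² + ... + 6²
`running` takes the values: 0.0 → 1.0 → 5.0 → 14.0 → 30.0 → 55.0 → 91.0

Answer: 91.0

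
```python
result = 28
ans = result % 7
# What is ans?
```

Trace:
`result = 28` → result = 28
`ans = result % 7` → ans = 0
So ans = 0

Answer: 0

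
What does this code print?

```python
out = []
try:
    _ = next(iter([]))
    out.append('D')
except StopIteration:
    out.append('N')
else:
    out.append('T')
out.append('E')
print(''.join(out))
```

Execution trace: 'N' (except StopIteration) → 'E' (after the try/except). Output: NE

Answer: NE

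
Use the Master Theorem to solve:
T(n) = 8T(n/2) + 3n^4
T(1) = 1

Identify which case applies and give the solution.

a=8, b=2, f(n)=3n^4. log_2(8) = 3. Since c=4 > 3 and the regularity condition holds (8(n/2)^4 = (8/2^4)n^4 with 8/2^4 < 1), Case 3 applies: T(n) = Θ(f(n)) = O(n^4).

Answer: O(n^4) - Case 3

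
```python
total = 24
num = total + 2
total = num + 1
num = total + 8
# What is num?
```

Trace:
`total = 24` → total = 24
`num = total + 2` → num = 26
`total = num + 1` → total = 27
`num = total + 8` → num = 35
So num = 35

Answer: 35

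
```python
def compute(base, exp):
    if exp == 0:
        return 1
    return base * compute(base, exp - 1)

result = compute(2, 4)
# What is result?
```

compute(2, 4) = 2 * 2 * 2 * 2 = 16

Answer: 16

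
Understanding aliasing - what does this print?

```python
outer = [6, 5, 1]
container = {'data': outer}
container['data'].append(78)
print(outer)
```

Key concept: dict holds reference to list.
Step by step:
`outer = [6, 5, 1]` → outer = [6, 5, 1]
`container = {'data': outer}` → container = {'data': [6, 5, 1]}
`container['data'].append(78)` → outer = [6, 5, 1, 78]; container = {'data': [6, 5, 1, 78]}
`print(outer)` → prints [6, 5, 1, 78]

Answer: [6, 5, 1, 78]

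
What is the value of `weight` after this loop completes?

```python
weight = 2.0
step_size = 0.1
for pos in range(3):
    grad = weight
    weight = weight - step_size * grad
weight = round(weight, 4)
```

Gradient descent: w = 2.0 * (1 - 0.1)^3
`weight` takes the values: 2.0 → 1.8 → 1.62 → 1.458

Answer: 1.458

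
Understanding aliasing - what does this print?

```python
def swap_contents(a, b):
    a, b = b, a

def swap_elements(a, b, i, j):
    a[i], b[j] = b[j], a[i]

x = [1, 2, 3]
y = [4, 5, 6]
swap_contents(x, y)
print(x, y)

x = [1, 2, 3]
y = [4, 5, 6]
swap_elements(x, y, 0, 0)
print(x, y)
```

Key concept: parameter rebinding vs mutation.
Step by step:
`x = [1, 2, 3]` → x = [1, 2, 3]
`y = [4, 5, 6]` → y = [4, 5, 6]
`swap_contents(x, y)` → no visible change to tracked variables
`print(x, y)` → prints [1, 2, 3] [4, 5, 6]
`x = [1, 2, 3]` → x = [1, 2, 3]
`y = [4, 5, 6]` → y = [4, 5, 6]
`swap_elements(x, y, 0, 0)` → x = [4, 2, 3]; y = [1, 5, 6]
`print(x, y)` → prints [4, 2, 3] [1, 5, 6]

Answer:
[1, 2, 3] [4, 5, 6]
[4, 2, 3] [1, 5, 6]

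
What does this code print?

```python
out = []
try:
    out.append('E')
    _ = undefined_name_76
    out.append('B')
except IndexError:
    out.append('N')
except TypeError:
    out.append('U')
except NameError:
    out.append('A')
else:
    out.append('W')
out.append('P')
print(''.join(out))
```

Execution trace: 'E' (try body) → 'A' (except NameError) → 'P' (after the try/except). Output: EAP

Answer: EAP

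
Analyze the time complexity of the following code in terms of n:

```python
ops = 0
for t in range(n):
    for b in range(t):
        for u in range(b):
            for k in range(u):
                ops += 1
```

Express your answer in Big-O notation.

Each loop level contributes: n × n × n × n. Multiplying the contributions gives O(n^4).

Answer: O(n^4)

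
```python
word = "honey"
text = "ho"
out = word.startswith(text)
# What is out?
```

Trace:
`word = "honey"` → word = 'honey'
`text = "ho"` → text = 'ho'
`out = word.startswith(text)` → out = True
So out = True

Answer: True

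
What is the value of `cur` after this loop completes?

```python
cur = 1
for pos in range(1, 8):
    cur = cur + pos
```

Start at 1, add 1 through 7
`cur` takes the values: 1 → 2 → 4 → 7 → 11 → 16 → 22 → 29

Answer: 29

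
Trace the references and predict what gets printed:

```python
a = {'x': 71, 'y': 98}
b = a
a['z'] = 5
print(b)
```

Key concept: dict aliasing.
Step by step:
`a = {'x': 71, 'y': 98}` → a = {'x': 71, 'y': 98}
`b = a` → b = {'x': 71, 'y': 98} (same object as a)
`a['z'] = 5` → a = {'x': 71, 'y': 98, 'z': 5} (same object as b); b = {'x': 71, 'y': 98, 'z': 5} (same object as a)
`print(b)` → prints {'x': 71, 'y': 98, 'z': 5}

Answer: {'x': 71, 'y': 98, 'z': 5}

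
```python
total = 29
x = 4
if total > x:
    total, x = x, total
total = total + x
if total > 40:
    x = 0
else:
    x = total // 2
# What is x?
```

Trace:
`total = 29` → total = 29
`x = 4` → x = 4
`if total > x: ...` → total > x is True → total = 4; x = 29
`total = total + x` → total = 33
`if total > 40: ...` → total > 40 is False, take else branch → x = 16
So x = 16

Answer: 16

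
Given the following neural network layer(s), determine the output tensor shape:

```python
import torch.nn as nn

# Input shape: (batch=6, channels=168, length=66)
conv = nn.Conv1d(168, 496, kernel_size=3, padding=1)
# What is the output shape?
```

Input: (6, 168, 66) -> Output: (6, 496, 66)

Answer: (6, 496, 66)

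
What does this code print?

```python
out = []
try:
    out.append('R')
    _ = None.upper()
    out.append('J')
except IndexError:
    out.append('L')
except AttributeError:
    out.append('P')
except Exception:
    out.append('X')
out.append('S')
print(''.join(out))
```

Execution trace: 'R' (try body) → 'P' (except AttributeError) → 'S' (after the try/except). Output: RPS

Answer: RPS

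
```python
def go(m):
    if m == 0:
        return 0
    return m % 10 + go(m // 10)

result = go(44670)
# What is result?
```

Sum of digits of 44670: 0 + 7 + 6 + 4 + 4 = 21

Answer: 21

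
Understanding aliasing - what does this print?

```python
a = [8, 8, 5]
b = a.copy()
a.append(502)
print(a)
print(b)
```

Key concept: list.copy() creates independent copy.
Step by step:
`a = [8, 8, 5]` → a = [8, 8, 5]
`b = a.copy()` → b = [8, 8, 5]
`a.append(502)` → a = [8, 8, 5, 502]
`print(a)` → prints [8, 8, 5, 502]
`print(b)` → prints [8, 8, 5]

Answer:
[8, 8, 5, 502]
[8, 8, 5]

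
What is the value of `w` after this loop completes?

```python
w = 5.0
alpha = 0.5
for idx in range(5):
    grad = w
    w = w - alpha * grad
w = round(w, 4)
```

Gradient descent: w = 5.0 * (1 - 0.5)^5
`w` takes the values: 5.0 → 2.5 → 1.25 → 0.625 → 0.3125 → 0.15625 → 0.1562

Answer: 0.1562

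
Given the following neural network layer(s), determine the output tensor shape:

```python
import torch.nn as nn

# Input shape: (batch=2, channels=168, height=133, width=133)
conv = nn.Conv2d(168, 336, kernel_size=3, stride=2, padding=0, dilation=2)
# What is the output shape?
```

Input: (2, 168, 133, 133) -> Output: (2, 336, 65, 65)

Answer: (2, 336, 65, 65)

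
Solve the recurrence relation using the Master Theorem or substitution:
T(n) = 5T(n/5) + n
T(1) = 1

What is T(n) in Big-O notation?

By Master Theorem: a=5, b=5, f(n)=n. Since log_5(5) = 1 and f(n) = Θ(n^1), Case 2 applies. T(n) = O(n log n).

Answer: O(n log n)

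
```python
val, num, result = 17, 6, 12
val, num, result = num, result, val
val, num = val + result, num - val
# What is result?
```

Trace:
`val, num, result = 17, 6, 12` → val = 17; num = 6; result = 12
`val, num, result = num, result, val` → val = 6; num = 12; result = 17
`val, num = val + result, num - val` → val = 23; num = 6
So result = 17

Answer: 17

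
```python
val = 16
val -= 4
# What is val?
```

Trace:
`val = 16` → val = 16
`val -= 4` → val = 12
So val = 12

Answer: 12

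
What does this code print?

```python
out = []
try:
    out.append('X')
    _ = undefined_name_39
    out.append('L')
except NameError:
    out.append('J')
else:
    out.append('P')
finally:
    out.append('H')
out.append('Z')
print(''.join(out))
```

Execution trace: 'X' (try body) → 'J' (except NameError) → 'H' (finally) → 'Z' (after the try/except). Output: XJHZ

Answer: XJHZ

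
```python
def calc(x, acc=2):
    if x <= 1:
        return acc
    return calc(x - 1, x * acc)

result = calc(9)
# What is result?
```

Accumulator trace (n, acc): (9, 2) -> (8, 18) -> (7, 144) -> (6, 1008) -> (5, 6048) -> (4, 30240) -> (3, 120960) -> (2, 362880) -> (1, 725760) -> return 725760

Answer: 725760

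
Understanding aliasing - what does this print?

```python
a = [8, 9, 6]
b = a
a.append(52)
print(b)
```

Key concept: basic list aliasing.
Step by step:
`a = [8, 9, 6]` → a = [8, 9, 6]
`b = a` → b = [8, 9, 6] (same object as a)
`a.append(52)` → a = [8, 9, 6, 52] (same object as b); b = [8, 9, 6, 52] (same object as a)
`print(b)` → prints [8, 9, 6, 52]

Answer: [8, 9, 6, 52]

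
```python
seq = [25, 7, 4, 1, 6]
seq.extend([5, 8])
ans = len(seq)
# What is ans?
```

Trace:
`seq = [25, 7, 4, 1, 6]` → seq = [25, 7, 4, 1, 6]
`seq.extend([5, 8])` → seq = [25, 7, 4, 1, 6, 5, 8]
`ans = len(seq)` → ans = 7
So ans = 7

Answer: 7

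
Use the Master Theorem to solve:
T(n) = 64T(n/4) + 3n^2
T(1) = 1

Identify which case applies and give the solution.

a=64, b=4, f(n)=3n^2. log_4(64) = 3. Since c=2 < 3, Case 1 applies: T(n) = Θ(n^log_b(a)) = O(n^3).

Answer: O(n^3) - Case 1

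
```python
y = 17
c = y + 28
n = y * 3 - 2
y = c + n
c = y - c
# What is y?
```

Trace:
`y = 17` → y = 17
`c = y + 28` → c = 45
`n = y * 3 - 2` → n = 49
`y = c + n` → y = 94
`c = y - c` → c = 49
So y = 94

Answer: 94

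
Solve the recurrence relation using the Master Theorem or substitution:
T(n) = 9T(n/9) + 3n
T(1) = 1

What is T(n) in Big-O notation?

By Master Theorem: a=9, b=9, f(n)=3n. Since log_9(9) = 1 and f(n) = Θ(n^1), Case 2 applies. T(n) = O(n log n).

Answer: O(n log n)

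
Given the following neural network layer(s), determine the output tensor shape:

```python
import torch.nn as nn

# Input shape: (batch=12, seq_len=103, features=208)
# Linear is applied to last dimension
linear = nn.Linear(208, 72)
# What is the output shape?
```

Input: (12, 103, 208) -> Output: (12, 103, 72)

Answer: (12, 103, 72)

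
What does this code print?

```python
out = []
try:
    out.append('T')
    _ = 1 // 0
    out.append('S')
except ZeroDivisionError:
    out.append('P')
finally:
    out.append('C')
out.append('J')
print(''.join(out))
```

Execution trace: 'T' (try body) → 'P' (except ZeroDivisionError) → 'C' (finally) → 'J' (after the try/except). Output: TPCJ

Answer: TPCJ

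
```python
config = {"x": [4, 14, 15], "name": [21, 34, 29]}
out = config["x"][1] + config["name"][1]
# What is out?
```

Trace:
`config = {"x": [4, 14, 15], "name": [21, 34, 29]}` → config = {'x': [4, 14, 15], 'name': [21, 34, 29]}
`out = config["x"][1] + config["name"][1]` → out = 48
So out = 48

Answer: 48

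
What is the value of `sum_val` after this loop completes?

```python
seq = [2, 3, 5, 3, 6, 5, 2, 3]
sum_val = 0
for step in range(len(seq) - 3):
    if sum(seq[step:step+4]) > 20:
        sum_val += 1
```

Count windows with sum > 20
`sum_val` takes the values: 0

Answer: 0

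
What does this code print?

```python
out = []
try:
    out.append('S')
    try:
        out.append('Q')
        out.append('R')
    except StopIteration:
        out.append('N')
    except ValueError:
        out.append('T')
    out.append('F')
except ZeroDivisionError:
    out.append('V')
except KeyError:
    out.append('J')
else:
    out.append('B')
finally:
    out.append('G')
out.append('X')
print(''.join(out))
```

Execution trace: 'S' (try body) → 'Q' (inner try body) → 'R' (inner try body, no exception) → 'F' (try body, no exception) → 'B' (else) → 'G' (finally) → 'X' (after the try/except). Output: SQRFBGX

Answer: SQRFBGX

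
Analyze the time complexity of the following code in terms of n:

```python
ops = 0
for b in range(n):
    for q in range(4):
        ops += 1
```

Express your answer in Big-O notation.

Each loop level contributes: n × 1. Multiplying the contributions gives O(n).

Answer: O(n)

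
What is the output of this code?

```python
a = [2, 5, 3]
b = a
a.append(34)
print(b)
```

Key concept: basic list aliasing.
Step by step:
`a = [2, 5, 3]` → a = [2, 5, 3]
`b = a` → b = [2, 5, 3] (same object as a)
`a.append(34)` → a = [2, 5, 3, 34] (same object as b); b = [2, 5, 3, 34] (same object as a)
`print(b)` → prints [2, 5, 3, 34]

Answer: [2, 5, 3, 34]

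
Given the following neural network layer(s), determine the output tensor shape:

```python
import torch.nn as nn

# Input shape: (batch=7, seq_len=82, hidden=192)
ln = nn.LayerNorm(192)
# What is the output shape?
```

Input: (7, 82, 192) -> Output: (7, 82, 192)

Answer: (7, 82, 192)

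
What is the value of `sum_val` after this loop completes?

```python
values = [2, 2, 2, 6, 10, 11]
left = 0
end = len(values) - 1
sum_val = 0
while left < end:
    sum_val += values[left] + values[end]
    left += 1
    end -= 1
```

Sum of pairs from ends
`sum_val` takes the values: 0 → 13 → 25 → 33

Answer: 33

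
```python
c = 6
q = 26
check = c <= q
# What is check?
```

Trace:
`c = 6` → c = 6
`q = 26` → q = 26
`check = c <= q` → check = True
So check = True

Answer: True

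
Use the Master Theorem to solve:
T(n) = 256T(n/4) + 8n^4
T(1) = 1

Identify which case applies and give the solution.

a=256, b=4, f(n)=8n^4. log_4(256) = 4. Since c=4 = 4, Case 2 applies: T(n) = Θ(n^log_b(a) · log n) = O(n^4 log n).

Answer: O(n^4 log n) - Case 2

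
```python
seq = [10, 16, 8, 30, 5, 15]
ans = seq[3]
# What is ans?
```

Trace:
`seq = [10, 16, 8, 30, 5, 15]` → seq = [10, 16, 8, 30, 5, 15]
`ans = seq[3]` → ans = 30
So ans = 30

Answer: 30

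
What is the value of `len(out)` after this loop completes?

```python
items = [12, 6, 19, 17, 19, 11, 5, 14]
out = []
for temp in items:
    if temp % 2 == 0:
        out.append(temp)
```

Count even numbers in [12, 6, 19, 17, 19, 11, 5, 14]
`out` takes the values: [] → [12] → [12, 6] → [12, 6, 14]
So `len(out)` = 3

Answer: 3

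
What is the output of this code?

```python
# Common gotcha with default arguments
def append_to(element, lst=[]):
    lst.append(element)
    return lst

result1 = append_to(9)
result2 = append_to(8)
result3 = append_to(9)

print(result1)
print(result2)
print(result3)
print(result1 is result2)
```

Key concept: mutable default argument gotcha.
Step by step:
`result1 = append_to(9)` → result1 = [9]
`result2 = append_to(8)` → result1 = [9, 8] (same object as result2); result2 = [9, 8] (same object as result1)
`result3 = append_to(9)` → result1 = [9, 8, 9] (same object as result2, result3); result2 = [9, 8, 9] (same object as result1, result3); result3 = [9, 8, 9] (same object as result1, result2)
`print(result1)` → prints [9, 8, 9]
`print(result2)` → prints [9, 8, 9]
`print(result3)` → prints [9, 8, 9]
`print(result1 is result2)` → prints True

Answer:
[9, 8, 9]
[9, 8, 9]
[9, 8, 9]
True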